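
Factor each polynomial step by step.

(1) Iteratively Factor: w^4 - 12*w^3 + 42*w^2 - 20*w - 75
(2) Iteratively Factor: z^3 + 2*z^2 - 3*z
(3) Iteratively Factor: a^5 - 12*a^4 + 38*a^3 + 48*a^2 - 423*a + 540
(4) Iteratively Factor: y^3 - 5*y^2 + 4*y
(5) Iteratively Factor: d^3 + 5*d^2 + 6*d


(1) = (w - 3)*(w^3 - 9*w^2 + 15*w + 25) = (w - 5)*(w - 3)*(w^2 - 4*w - 5) = (w - 5)*(w - 3)*(w + 1)*(w - 5)
(2) = (z + 3)*(z^2 - z) = z*(z + 3)*(z - 1)
(3) = (a - 3)*(a^4 - 9*a^3 + 11*a^2 + 81*a - 180) = (a - 3)^2*(a^3 - 6*a^2 - 7*a + 60) = (a - 3)^2*(a + 3)*(a^2 - 9*a + 20) = (a - 5)*(a - 3)^2*(a + 3)*(a - 4)
(4) = (y - 4)*(y^2 - y) = y*(y - 4)*(y - 1)
(5) = (d)*(d^2 + 5*d + 6) = d*(d + 2)*(d + 3)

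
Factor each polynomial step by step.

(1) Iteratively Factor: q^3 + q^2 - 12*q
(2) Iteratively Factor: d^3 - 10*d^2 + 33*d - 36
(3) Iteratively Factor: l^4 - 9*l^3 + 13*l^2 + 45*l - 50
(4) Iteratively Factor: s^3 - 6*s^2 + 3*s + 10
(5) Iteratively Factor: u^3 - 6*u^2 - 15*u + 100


(1) = (q + 4)*(q^2 - 3*q) = (q - 3)*(q + 4)*(q)
(2) = (d - 4)*(d^2 - 6*d + 9) = (d - 4)*(d - 3)*(d - 3)
(3) = (l - 5)*(l^3 - 4*l^2 - 7*l + 10) = (l - 5)^2*(l^2 + l - 2) = (l - 5)^2*(l - 1)*(l + 2)
(4) = (s + 1)*(s^2 - 7*s + 10) = (s - 5)*(s + 1)*(s - 2)
(5) = (u + 4)*(u^2 - 10*u + 25) = (u - 5)*(u + 4)*(u - 5)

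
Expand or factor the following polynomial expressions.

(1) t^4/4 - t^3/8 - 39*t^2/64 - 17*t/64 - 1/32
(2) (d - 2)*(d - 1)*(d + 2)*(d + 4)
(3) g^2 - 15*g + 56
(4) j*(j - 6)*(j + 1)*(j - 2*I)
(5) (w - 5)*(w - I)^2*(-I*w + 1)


(1) = (t/4 + 1/4)*(t - 2)*(t + 1/4)^2
(2) = d^4 + 3*d^3 - 8*d^2 - 12*d + 16
(3) = (g - 8)*(g - 7)
(4) = j^4 - 5*j^3 - 2*I*j^3 - 6*j^2 + 10*I*j^2 + 12*I*j
(5) = -I*w^4 - w^3 + 5*I*w^3 + 5*w^2 - I*w^2 - w + 5*I*w + 5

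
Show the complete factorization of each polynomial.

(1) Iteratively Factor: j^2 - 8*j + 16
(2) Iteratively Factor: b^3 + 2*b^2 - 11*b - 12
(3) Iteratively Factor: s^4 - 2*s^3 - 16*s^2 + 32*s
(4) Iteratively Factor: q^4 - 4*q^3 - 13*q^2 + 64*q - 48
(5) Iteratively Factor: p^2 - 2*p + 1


(1) = (j - 4)*(j - 4)
(2) = (b + 1)*(b^2 + b - 12) = (b + 1)*(b + 4)*(b - 3)
(3) = (s - 2)*(s^3 - 16*s) = (s - 2)*(s + 4)*(s^2 - 4*s) = s*(s - 2)*(s + 4)*(s - 4)
(4) = (q - 4)*(q^3 - 13*q + 12) = (q - 4)*(q - 3)*(q^2 + 3*q - 4) = (q - 4)*(q - 3)*(q - 1)*(q + 4)
(5) = (p - 1)*(p - 1)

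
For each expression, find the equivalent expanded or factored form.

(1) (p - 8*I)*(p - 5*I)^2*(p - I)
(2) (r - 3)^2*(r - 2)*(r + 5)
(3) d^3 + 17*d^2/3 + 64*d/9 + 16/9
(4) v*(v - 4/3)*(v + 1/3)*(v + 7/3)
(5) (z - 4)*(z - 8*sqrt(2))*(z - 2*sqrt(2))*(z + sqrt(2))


(1) = p^4 - 19*I*p^3 - 123*p^2 + 305*I*p + 200
(2) = r^4 - 3*r^3 - 19*r^2 + 87*r - 90
(3) = (d + 1/3)*(d + 4/3)*(d + 4)
(4) = v^4 + 4*v^3/3 - 25*v^2/9 - 28*v/27
(5) = z^4 - 9*sqrt(2)*z^3 - 4*z^3 + 12*z^2 + 36*sqrt(2)*z^2 - 48*z + 32*sqrt(2)*z - 128*sqrt(2)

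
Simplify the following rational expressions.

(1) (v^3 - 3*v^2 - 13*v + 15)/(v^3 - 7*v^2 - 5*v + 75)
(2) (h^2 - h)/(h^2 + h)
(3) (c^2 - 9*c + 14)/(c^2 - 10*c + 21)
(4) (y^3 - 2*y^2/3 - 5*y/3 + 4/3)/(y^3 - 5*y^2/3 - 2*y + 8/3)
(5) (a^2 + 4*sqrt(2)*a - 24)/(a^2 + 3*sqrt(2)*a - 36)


(1) = (v - 1)/(v - 5)
(2) = (h - 1)/(h + 1)
(3) = (c - 2)/(c - 3)
(4) = (y - 1)/(y - 2)
(5) = (a - 2*sqrt(2))/(a - 3*sqrt(2))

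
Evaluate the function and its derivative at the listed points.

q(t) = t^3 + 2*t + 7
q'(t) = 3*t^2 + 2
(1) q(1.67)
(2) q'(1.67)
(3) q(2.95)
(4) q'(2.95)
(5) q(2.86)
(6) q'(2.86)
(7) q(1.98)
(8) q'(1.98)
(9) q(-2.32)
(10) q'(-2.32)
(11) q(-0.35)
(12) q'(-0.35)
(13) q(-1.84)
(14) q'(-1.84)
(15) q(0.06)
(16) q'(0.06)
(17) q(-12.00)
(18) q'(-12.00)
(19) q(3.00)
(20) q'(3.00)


(1) = 15.00
(2) = 10.37
(3) = 38.57
(4) = 28.11
(5) = 36.11
(6) = 26.54
(7) = 18.72
(8) = 13.76
(9) = -10.13
(10) = 18.15
(11) = 6.26
(12) = 2.37
(13) = -2.91
(14) = 12.16
(15) = 7.12
(16) = 2.01
(17) = -1745.00
(18) = 434.00
(19) = 40.00
(20) = 29.00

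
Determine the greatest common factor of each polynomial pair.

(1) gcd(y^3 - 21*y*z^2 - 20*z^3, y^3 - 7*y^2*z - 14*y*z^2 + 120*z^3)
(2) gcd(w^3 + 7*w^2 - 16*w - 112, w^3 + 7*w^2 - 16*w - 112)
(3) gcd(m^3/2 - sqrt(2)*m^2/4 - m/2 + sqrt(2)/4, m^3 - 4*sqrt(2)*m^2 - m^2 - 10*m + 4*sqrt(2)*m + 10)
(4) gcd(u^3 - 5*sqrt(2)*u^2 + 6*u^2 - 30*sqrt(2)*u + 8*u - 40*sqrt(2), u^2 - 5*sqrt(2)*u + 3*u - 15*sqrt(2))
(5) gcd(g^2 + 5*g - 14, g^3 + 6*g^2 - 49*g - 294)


(1) = y^2 - y*z - 20*z^2
(2) = w^3 + 7*w^2 - 16*w - 112
(3) = m - 1
(4) = gcd((u + 2)*(u + 4)*(u - 5*sqrt(2)), (u + 3)*(u - 5*sqrt(2))) = u - 5*sqrt(2)
(5) = gcd((g - 2)*(g + 7), (g - 7)*(g + 6)*(g + 7)) = g + 7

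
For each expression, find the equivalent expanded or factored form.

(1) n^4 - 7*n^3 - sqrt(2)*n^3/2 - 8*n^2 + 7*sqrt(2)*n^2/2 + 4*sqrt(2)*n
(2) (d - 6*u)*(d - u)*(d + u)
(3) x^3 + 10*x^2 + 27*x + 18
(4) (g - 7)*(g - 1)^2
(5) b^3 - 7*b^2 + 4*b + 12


(1) = n*(n - 8)*(n + 1)*(n - sqrt(2)/2)
(2) = d^3 - 6*d^2*u - d*u^2 + 6*u^3
(3) = (x + 1)*(x + 3)*(x + 6)
(4) = g^3 - 9*g^2 + 15*g - 7
(5) = (b - 6)*(b - 2)*(b + 1)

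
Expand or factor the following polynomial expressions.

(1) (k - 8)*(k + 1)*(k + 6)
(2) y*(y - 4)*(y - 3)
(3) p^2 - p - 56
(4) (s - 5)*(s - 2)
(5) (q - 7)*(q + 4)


(1) = k^3 - k^2 - 50*k - 48
(2) = y^3 - 7*y^2 + 12*y
(3) = (p - 8)*(p + 7)
(4) = s^2 - 7*s + 10
(5) = q^2 - 3*q - 28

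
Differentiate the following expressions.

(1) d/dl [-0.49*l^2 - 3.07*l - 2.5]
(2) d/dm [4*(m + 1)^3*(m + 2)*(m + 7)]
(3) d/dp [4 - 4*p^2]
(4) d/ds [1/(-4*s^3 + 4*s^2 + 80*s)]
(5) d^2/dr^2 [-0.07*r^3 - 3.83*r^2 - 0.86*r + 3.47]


(1) = -0.98*l - 3.07
(2) = 20*m^4 + 192*m^3 + 528*m^2 + 560*m + 204
(3) = -8*p
(4) = (3*s^2 - 2*s - 20)/(4*s^2*(-s^2 + s + 20)^2)
(5) = -0.42*r - 7.66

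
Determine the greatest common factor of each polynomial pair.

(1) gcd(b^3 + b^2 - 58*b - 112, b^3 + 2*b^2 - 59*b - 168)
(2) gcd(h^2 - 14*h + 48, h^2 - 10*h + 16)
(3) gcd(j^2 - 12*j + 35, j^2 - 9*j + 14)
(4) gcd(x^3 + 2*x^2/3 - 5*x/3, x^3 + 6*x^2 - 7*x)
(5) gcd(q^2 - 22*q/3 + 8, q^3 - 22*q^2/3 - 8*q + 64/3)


(1) = gcd((b - 8)*(b + 2)*(b + 7), (b - 8)*(b + 3)*(b + 7)) = b^2 - b - 56
(2) = gcd((h - 8)*(h - 6), (h - 8)*(h - 2)) = h - 8
(3) = gcd((j - 7)*(j - 5), (j - 7)*(j - 2)) = j - 7
(4) = x^2 - x
(5) = q - 4/3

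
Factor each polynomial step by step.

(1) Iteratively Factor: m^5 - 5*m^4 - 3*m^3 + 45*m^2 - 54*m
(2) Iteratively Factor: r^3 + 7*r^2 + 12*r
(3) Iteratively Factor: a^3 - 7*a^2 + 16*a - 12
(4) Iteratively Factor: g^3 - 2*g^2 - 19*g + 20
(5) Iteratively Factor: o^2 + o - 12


(1) = (m - 3)*(m^4 - 2*m^3 - 9*m^2 + 18*m) = m*(m - 3)*(m^3 - 2*m^2 - 9*m + 18) = m*(m - 3)*(m + 3)*(m^2 - 5*m + 6) = m*(m - 3)*(m - 2)*(m + 3)*(m - 3)
(2) = (r + 4)*(r^2 + 3*r) = r*(r + 4)*(r + 3)
(3) = (a - 3)*(a^2 - 4*a + 4) = (a - 3)*(a - 2)*(a - 2)
(4) = (g + 4)*(g^2 - 6*g + 5) = (g - 5)*(g + 4)*(g - 1)
(5) = (o - 3)*(o + 4)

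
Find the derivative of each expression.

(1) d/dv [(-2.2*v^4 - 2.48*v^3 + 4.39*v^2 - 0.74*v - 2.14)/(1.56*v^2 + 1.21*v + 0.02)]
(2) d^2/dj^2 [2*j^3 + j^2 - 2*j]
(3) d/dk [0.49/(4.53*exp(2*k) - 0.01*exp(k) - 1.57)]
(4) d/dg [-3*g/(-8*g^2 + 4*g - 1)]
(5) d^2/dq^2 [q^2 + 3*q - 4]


(1) = (-6.864*v^5 - 11.8548*v^4 - 6.1776*v^3 + 6.3175*v^2 + 6.8524*v + 2.5746)/(2.4336*v^4 + 3.7752*v^3 + 1.5265*v^2 + 0.0484*v + 0.0004)
(2) = 12*j + 2
(3) = (0.0049 - 4.4394*exp(k))*exp(k)/(-4.53*exp(2*k) + 0.01*exp(k) + 1.57)^2
(4) = 3*(1 - 8*g^2)/(64*g^4 - 64*g^3 + 32*g^2 - 8*g + 1)
(5) = 2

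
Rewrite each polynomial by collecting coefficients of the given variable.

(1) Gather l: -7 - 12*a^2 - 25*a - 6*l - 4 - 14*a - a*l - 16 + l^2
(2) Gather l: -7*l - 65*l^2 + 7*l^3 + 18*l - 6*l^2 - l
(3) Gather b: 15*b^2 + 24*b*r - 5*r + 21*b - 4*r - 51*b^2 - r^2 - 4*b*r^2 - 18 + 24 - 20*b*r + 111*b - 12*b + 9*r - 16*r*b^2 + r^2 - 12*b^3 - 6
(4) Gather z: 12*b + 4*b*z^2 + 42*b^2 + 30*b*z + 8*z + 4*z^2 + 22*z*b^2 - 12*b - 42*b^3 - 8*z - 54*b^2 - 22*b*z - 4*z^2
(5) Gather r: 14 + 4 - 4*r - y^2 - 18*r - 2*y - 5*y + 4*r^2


(1) = -12*a^2 - 39*a + l^2 + l*(-a - 6) - 27
(2) = 7*l^3 - 71*l^2 + 10*l
(3) = -12*b^3 + b^2*(-16*r - 36) + b*(-4*r^2 + 4*r + 120)
(4) = -42*b^3 - 12*b^2 + 4*b*z^2 + z*(22*b^2 + 8*b)
(5) = 4*r^2 - 22*r - y^2 - 7*y + 18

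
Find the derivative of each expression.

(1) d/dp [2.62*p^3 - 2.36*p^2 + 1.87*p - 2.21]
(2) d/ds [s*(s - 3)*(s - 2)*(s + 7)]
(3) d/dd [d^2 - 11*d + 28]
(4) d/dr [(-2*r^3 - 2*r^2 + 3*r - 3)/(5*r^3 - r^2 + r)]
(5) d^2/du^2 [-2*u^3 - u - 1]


(1) = 7.86*p^2 - 4.72*p + 1.87
(2) = 4*s^3 + 6*s^2 - 58*s + 42
(3) = 2*d - 11
(4) = (12*r^4 - 34*r^3 + 46*r^2 - 6*r + 3)/(r^2*(25*r^4 - 10*r^3 + 11*r^2 - 2*r + 1))
(5) = -12*u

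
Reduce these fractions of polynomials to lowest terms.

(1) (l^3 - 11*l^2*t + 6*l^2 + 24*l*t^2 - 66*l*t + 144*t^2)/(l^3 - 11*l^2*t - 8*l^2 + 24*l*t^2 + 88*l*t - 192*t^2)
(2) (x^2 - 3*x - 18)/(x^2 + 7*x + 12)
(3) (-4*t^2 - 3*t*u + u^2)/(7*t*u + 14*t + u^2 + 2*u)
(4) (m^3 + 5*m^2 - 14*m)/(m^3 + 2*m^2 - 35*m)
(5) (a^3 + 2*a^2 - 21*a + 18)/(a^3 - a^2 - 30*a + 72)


(1) = (l + 6)/(l - 8)
(2) = (x - 6)/(x + 4)
(3) = (-4*t^2 - 3*t*u + u^2)/(7*t*u + 14*t + u^2 + 2*u)
(4) = (m - 2)/(m - 5)
(5) = (a - 1)/(a - 4)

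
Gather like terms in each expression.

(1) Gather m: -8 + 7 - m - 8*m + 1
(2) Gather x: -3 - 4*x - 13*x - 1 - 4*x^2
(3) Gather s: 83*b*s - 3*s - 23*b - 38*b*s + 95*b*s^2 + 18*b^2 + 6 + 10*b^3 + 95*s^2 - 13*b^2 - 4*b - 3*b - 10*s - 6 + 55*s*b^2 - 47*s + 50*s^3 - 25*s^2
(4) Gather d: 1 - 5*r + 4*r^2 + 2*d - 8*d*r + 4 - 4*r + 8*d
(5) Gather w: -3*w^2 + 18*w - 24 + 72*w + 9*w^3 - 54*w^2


(1) = -9*m
(2) = -4*x^2 - 17*x - 4
(3) = 10*b^3 + 5*b^2 - 30*b + 50*s^3 + s^2*(95*b + 70) + s*(55*b^2 + 45*b - 60)
(4) = d*(10 - 8*r) + 4*r^2 - 9*r + 5
(5) = 9*w^3 - 57*w^2 + 90*w - 24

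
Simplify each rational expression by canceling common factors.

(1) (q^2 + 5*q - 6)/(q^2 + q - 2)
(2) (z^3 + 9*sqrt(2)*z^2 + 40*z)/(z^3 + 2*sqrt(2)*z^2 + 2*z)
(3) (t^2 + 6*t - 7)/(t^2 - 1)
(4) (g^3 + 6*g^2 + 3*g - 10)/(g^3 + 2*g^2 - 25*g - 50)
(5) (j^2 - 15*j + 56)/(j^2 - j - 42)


(1) = (q + 6)/(q + 2)
(2) = (z^2 + 9*sqrt(2)*z + 40)/(z^2 + 2*sqrt(2)*z + 2)
(3) = (t + 7)/(t + 1)
(4) = (g - 1)/(g - 5)
(5) = (j - 8)/(j + 6)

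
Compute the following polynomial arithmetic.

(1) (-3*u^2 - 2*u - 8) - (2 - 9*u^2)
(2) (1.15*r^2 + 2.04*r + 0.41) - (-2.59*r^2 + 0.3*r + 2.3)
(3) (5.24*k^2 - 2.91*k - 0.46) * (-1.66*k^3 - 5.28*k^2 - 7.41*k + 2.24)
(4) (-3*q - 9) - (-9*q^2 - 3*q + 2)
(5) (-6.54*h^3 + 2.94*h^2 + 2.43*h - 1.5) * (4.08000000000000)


(1) = 6*u^2 - 2*u - 10
(2) = 3.74*r^2 + 1.74*r - 1.89
(3) = -8.6984*k^5 - 22.8366*k^4 - 22.7*k^3 + 35.7295*k^2 - 3.1098*k - 1.0304
(4) = 9*q^2 - 11
(5) = -26.6832*h^3 + 11.9952*h^2 + 9.9144*h - 6.12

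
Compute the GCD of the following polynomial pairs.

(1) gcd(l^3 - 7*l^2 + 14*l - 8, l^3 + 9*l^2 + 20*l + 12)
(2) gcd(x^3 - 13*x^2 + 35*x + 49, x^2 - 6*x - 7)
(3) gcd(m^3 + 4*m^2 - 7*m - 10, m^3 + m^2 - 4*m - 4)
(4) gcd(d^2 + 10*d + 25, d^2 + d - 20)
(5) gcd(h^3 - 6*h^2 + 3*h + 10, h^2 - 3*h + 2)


(1) = 1
(2) = x^2 - 6*x - 7
(3) = m^2 - m - 2
(4) = gcd((d + 5)^2, (d - 4)*(d + 5)) = d + 5
(5) = h - 2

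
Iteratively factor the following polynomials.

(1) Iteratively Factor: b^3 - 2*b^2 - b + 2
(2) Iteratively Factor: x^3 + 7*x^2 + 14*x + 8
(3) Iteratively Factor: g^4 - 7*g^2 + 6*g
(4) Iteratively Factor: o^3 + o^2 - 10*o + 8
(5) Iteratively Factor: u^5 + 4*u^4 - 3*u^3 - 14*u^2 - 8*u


(1) = (b + 1)*(b^2 - 3*b + 2) = (b - 1)*(b + 1)*(b - 2)
(2) = (x + 2)*(x^2 + 5*x + 4) = (x + 2)*(x + 4)*(x + 1)
(3) = (g)*(g^3 - 7*g + 6) = g*(g - 2)*(g^2 + 2*g - 3) = g*(g - 2)*(g - 1)*(g + 3)
(4) = (o - 2)*(o^2 + 3*o - 4) = (o - 2)*(o + 4)*(o - 1)
(5) = (u + 4)*(u^4 - 3*u^2 - 2*u) = (u - 2)*(u + 4)*(u^3 + 2*u^2 + u) = (u - 2)*(u + 1)*(u + 4)*(u^2 + u) = u*(u - 2)*(u + 1)*(u + 4)*(u + 1)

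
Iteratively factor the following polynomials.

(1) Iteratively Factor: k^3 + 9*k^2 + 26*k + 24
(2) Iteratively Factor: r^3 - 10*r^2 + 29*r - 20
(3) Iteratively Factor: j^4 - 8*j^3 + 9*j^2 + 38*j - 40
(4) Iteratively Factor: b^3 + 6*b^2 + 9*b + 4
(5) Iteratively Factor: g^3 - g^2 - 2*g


(1) = (k + 3)*(k^2 + 6*k + 8) = (k + 3)*(k + 4)*(k + 2)
(2) = (r - 5)*(r^2 - 5*r + 4) = (r - 5)*(r - 4)*(r - 1)
(3) = (j + 2)*(j^3 - 10*j^2 + 29*j - 20) = (j - 5)*(j + 2)*(j^2 - 5*j + 4) = (j - 5)*(j - 4)*(j + 2)*(j - 1)
(4) = (b + 4)*(b^2 + 2*b + 1) = (b + 1)*(b + 4)*(b + 1)
(5) = (g)*(g^2 - g - 2) = g*(g - 2)*(g + 1)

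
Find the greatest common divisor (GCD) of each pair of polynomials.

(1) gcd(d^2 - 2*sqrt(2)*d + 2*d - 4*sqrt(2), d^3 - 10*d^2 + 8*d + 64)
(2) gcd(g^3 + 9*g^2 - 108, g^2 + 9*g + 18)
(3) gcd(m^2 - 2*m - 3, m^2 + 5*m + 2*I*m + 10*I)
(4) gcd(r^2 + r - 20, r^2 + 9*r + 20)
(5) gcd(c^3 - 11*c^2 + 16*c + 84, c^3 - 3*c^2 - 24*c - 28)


(1) = gcd((d + 2)*(d - 2*sqrt(2)), (d - 8)*(d - 4)*(d + 2)) = d + 2
(2) = gcd((g - 3)*(g + 6)^2, (g + 3)*(g + 6)) = g + 6
(3) = gcd((m - 3)*(m + 1), (m + 5)*(m + 2*I)) = 1
(4) = gcd((r - 4)*(r + 5), (r + 4)*(r + 5)) = r + 5
(5) = c^2 - 5*c - 14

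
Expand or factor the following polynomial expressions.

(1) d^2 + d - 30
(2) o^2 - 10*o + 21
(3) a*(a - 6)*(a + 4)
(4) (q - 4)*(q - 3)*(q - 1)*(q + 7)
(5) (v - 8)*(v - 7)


(1) = (d - 5)*(d + 6)
(2) = (o - 7)*(o - 3)
(3) = a^3 - 2*a^2 - 24*a
(4) = q^4 - q^3 - 37*q^2 + 121*q - 84
(5) = v^2 - 15*v + 56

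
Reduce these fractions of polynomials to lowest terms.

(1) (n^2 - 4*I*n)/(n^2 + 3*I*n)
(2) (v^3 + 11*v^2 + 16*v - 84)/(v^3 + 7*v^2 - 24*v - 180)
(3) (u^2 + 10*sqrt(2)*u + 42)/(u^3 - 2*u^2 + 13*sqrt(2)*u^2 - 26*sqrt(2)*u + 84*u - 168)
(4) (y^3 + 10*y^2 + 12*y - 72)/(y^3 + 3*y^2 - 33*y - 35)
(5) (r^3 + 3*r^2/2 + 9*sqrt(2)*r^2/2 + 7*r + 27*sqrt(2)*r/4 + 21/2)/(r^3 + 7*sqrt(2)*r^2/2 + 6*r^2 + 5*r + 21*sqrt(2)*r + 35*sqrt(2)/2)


(1) = (n - 4*I)/(n + 3*I)
(2) = (v^2 + 5*v - 14)/(v^2 + v - 30)
(3) = (u + 3*sqrt(2))/(u^2 + u*(-2 + 6*sqrt(2)) - 12*sqrt(2))
(4) = (y^3 + 10*y^2 + 12*y - 72)/(y^3 + 3*y^2 - 33*y - 35)
(5) = (8*r^2 + r*(8*sqrt(2) + 12) + 12*sqrt(2))/(8*r^2 + 48*r + 40)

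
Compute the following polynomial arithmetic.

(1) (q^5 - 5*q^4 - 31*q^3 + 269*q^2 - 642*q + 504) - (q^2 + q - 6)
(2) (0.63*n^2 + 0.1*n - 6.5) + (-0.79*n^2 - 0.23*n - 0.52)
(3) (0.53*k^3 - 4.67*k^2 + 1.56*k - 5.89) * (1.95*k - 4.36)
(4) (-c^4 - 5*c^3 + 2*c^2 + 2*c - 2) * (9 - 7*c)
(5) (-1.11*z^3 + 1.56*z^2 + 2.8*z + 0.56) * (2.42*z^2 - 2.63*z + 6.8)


(1) = q^5 - 5*q^4 - 31*q^3 + 268*q^2 - 643*q + 510
(2) = -0.16*n^2 - 0.13*n - 7.02
(3) = 1.0335*k^4 - 11.4173*k^3 + 23.4032*k^2 - 18.2871*k + 25.6804
(4) = 7*c^5 + 26*c^4 - 59*c^3 + 4*c^2 + 32*c - 18
(5) = -2.6862*z^5 + 6.6945*z^4 - 4.8748*z^3 + 4.5992*z^2 + 17.5672*z + 3.808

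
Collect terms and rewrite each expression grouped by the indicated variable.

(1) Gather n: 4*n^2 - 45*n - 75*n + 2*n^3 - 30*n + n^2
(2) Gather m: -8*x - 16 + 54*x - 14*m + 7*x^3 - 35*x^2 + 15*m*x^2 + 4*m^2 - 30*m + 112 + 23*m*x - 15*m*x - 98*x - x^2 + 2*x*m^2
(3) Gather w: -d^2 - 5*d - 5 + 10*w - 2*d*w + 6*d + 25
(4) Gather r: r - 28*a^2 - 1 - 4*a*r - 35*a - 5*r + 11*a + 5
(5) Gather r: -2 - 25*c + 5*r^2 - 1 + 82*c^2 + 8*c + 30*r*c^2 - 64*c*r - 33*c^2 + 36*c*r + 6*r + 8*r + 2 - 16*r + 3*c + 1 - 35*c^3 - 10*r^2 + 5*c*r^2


(1) = 2*n^3 + 5*n^2 - 150*n
(2) = m^2*(2*x + 4) + m*(15*x^2 + 8*x - 44) + 7*x^3 - 36*x^2 - 52*x + 96
(3) = -d^2 + d + w*(10 - 2*d) + 20
(4) = -28*a^2 - 24*a + r*(-4*a - 4) + 4
(5) = -35*c^3 + 49*c^2 - 14*c + r^2*(5*c - 5) + r*(30*c^2 - 28*c - 2)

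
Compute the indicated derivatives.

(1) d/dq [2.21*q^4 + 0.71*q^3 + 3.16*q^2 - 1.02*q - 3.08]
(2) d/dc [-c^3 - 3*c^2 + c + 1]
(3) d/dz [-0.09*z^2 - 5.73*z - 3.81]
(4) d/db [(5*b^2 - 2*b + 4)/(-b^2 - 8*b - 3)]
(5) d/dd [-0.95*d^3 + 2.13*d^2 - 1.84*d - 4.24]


(1) = 8.84*q^3 + 2.13*q^2 + 6.32*q - 1.02
(2) = -3*c^2 - 6*c + 1
(3) = -0.18*z - 5.73
(4) = 2*(-21*b^2 - 11*b + 19)/(b^4 + 16*b^3 + 70*b^2 + 48*b + 9)
(5) = -2.85*d^2 + 4.26*d - 1.84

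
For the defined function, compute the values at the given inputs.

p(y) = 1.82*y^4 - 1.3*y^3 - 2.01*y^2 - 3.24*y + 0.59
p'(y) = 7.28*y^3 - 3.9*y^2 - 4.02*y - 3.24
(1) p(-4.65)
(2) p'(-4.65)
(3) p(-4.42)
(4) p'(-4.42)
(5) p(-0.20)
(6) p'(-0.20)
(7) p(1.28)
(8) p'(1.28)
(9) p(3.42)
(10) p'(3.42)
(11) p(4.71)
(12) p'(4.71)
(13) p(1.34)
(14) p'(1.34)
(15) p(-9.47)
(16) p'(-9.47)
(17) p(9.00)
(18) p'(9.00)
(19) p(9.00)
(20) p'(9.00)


(1) = 953.81
(2) = -800.84
(3) = 782.54
(4) = -690.30
(5) = 1.17
(6) = -2.65
(7) = -4.69
(8) = 0.49
(9) = 162.98
(10) = 228.61
(11) = 700.59
(12) = 651.97
(13) = -4.62
(14) = 1.89
(15) = 15592.72
(16) = -6497.67
(17) = 10801.94
(18) = 4951.80
(19) = 10801.94
(20) = 4951.80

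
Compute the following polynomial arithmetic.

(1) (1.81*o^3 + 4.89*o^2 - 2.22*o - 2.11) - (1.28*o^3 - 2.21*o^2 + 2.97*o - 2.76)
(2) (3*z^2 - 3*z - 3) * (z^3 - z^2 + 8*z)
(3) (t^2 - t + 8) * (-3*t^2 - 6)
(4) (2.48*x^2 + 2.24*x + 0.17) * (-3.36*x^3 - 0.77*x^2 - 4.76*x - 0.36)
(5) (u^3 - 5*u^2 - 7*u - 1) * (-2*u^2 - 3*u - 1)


(1) = 0.53*o^3 + 7.1*o^2 - 5.19*o + 0.65
(2) = 3*z^5 - 6*z^4 + 24*z^3 - 21*z^2 - 24*z
(3) = -3*t^4 + 3*t^3 - 30*t^2 + 6*t - 48
(4) = -8.3328*x^5 - 9.436*x^4 - 14.1008*x^3 - 11.6861*x^2 - 1.6156*x - 0.0612
(5) = -2*u^5 + 7*u^4 + 28*u^3 + 28*u^2 + 10*u + 1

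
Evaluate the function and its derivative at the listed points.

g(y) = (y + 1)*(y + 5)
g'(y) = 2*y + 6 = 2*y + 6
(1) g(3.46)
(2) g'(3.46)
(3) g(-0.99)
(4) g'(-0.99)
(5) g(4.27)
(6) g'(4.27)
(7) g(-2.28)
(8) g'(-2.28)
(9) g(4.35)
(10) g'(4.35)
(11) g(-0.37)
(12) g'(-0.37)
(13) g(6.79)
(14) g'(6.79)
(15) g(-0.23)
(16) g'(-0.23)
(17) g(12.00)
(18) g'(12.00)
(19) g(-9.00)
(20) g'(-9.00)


(1) = 37.73
(2) = 12.92
(3) = 0.04
(4) = 4.02
(5) = 48.85
(6) = 14.54
(7) = -3.48
(8) = 1.44
(9) = 50.02
(10) = 14.70
(11) = 2.92
(12) = 5.26
(13) = 91.84
(14) = 19.58
(15) = 3.67
(16) = 5.54
(17) = 221.00
(18) = 30.00
(19) = 32.00
(20) = -12.00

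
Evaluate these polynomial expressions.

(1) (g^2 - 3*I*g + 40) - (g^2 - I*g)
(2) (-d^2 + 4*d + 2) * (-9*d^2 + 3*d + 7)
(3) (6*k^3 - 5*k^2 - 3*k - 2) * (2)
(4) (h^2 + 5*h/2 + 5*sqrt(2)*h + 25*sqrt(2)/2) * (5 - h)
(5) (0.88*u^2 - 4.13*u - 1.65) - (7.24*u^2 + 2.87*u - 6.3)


(1) = -2*I*g + 40
(2) = 9*d^4 - 39*d^3 - 13*d^2 + 34*d + 14
(3) = 12*k^3 - 10*k^2 - 6*k - 4
(4) = -h^3 - 5*sqrt(2)*h^2 + 5*h^2/2 + 25*h/2 + 25*sqrt(2)*h/2 + 125*sqrt(2)/2
(5) = -6.36*u^2 - 7.0*u + 4.65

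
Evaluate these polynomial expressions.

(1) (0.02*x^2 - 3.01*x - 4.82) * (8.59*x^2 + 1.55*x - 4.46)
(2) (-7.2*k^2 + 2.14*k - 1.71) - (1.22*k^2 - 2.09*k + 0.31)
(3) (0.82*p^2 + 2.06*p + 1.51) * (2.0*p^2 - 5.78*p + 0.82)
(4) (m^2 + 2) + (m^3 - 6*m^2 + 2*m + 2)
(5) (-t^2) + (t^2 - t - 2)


(1) = 0.1718*x^4 - 25.8249*x^3 - 46.1585*x^2 + 5.9536*x + 21.4972
(2) = -8.42*k^2 + 4.23*k - 2.02
(3) = 1.64*p^4 - 0.6196*p^3 - 8.2144*p^2 - 7.0386*p + 1.2382
(4) = m^3 - 5*m^2 + 2*m + 4
(5) = -t - 2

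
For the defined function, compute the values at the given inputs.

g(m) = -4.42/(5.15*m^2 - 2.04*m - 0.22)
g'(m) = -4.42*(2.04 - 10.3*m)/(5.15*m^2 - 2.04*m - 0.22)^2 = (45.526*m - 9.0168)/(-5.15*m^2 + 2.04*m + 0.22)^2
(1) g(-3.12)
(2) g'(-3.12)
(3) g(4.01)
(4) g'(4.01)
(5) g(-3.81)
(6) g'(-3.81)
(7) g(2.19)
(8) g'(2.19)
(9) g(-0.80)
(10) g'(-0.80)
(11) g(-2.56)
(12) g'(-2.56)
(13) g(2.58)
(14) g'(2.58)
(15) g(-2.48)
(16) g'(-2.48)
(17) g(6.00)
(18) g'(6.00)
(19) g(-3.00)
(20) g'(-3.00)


(1) = -0.08
(2) = -0.05
(3) = -0.06
(4) = 0.03
(5) = -0.05
(6) = -0.03
(7) = -0.22
(8) = 0.23
(9) = -0.94
(10) = -2.05
(11) = -0.11
(12) = -0.08
(13) = -0.15
(14) = 0.13
(15) = -0.12
(16) = -0.09
(17) = -0.03
(18) = 0.01
(19) = -0.08
(20) = -0.05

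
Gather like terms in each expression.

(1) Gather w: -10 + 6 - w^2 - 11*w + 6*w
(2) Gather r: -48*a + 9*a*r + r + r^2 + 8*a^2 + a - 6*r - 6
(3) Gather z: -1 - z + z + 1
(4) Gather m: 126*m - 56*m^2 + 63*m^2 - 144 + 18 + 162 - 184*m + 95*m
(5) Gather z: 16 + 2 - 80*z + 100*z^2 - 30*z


(1) = -w^2 - 5*w - 4
(2) = 8*a^2 - 47*a + r^2 + r*(9*a - 5) - 6
(3) = 0
(4) = 7*m^2 + 37*m + 36
(5) = 100*z^2 - 110*z + 18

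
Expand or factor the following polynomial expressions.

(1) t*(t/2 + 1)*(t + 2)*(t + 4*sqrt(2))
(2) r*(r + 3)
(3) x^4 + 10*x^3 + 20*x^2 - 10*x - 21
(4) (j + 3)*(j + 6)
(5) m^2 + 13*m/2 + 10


(1) = t^4/2 + 2*t^3 + 2*sqrt(2)*t^3 + 2*t^2 + 8*sqrt(2)*t^2 + 8*sqrt(2)*t
(2) = r^2 + 3*r
(3) = (x - 1)*(x + 1)*(x + 3)*(x + 7)
(4) = j^2 + 9*j + 18
(5) = (m + 5/2)*(m + 4)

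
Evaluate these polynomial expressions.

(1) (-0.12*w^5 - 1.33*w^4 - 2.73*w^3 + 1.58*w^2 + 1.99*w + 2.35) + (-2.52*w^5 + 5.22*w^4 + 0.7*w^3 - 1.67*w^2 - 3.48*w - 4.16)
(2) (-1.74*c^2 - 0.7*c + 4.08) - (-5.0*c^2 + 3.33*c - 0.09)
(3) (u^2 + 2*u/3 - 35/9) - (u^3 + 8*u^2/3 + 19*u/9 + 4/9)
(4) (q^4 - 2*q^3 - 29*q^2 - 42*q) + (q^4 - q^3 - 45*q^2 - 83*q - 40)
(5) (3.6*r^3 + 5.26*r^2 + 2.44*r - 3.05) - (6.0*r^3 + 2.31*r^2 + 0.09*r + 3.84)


(1) = -2.64*w^5 + 3.89*w^4 - 2.03*w^3 - 0.09*w^2 - 1.49*w - 1.81
(2) = 3.26*c^2 - 4.03*c + 4.17
(3) = -u^3 - 5*u^2/3 - 13*u/9 - 13/3
(4) = 2*q^4 - 3*q^3 - 74*q^2 - 125*q - 40
(5) = -2.4*r^3 + 2.95*r^2 + 2.35*r - 6.89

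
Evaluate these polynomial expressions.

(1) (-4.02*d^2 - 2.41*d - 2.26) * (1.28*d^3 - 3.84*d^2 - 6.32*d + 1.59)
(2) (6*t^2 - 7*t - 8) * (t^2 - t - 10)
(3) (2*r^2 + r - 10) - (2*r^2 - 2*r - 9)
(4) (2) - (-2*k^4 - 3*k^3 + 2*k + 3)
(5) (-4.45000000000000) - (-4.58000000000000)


(1) = -5.1456*d^5 + 12.352*d^4 + 31.768*d^3 + 17.5178*d^2 + 10.4513*d - 3.5934
(2) = 6*t^4 - 13*t^3 - 61*t^2 + 78*t + 80
(3) = 3*r - 1
(4) = 2*k^4 + 3*k^3 - 2*k - 1
(5) = 0.130000000000000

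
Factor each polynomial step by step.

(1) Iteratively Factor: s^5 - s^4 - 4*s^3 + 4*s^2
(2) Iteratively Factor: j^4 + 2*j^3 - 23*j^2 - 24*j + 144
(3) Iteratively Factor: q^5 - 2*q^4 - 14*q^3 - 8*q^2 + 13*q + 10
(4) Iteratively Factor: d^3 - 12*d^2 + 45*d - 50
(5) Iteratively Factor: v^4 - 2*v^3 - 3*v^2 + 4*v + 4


(1) = (s)*(s^4 - s^3 - 4*s^2 + 4*s) = s^2*(s^3 - s^2 - 4*s + 4) = s^2*(s + 2)*(s^2 - 3*s + 2) = s^2*(s - 2)*(s + 2)*(s - 1)
(2) = (j + 4)*(j^3 - 2*j^2 - 15*j + 36) = (j + 4)^2*(j^2 - 6*j + 9) = (j - 3)*(j + 4)^2*(j - 3)
(3) = (q + 2)*(q^4 - 4*q^3 - 6*q^2 + 4*q + 5) = (q + 1)*(q + 2)*(q^3 - 5*q^2 - q + 5) = (q - 5)*(q + 1)*(q + 2)*(q^2 - 1) = (q - 5)*(q - 1)*(q + 1)*(q + 2)*(q + 1)
(4) = (d - 2)*(d^2 - 10*d + 25) = (d - 5)*(d - 2)*(d - 5)
(5) = (v + 1)*(v^3 - 3*v^2 + 4) = (v + 1)^2*(v^2 - 4*v + 4) = (v - 2)*(v + 1)^2*(v - 2)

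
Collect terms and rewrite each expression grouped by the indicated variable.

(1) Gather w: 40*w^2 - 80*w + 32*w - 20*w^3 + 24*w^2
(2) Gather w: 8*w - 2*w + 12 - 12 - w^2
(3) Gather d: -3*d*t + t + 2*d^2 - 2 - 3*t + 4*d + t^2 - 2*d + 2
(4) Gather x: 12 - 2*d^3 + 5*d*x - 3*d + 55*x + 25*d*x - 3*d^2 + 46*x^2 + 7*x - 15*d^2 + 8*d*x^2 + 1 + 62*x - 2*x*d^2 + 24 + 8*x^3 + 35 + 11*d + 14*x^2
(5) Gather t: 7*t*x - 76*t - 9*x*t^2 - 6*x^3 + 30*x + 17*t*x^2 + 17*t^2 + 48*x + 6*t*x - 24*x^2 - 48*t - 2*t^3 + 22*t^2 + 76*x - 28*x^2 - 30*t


(1) = -20*w^3 + 64*w^2 - 48*w
(2) = -w^2 + 6*w
(3) = 2*d^2 + d*(2 - 3*t) + t^2 - 2*t
(4) = -2*d^3 - 18*d^2 + 8*d + 8*x^3 + x^2*(8*d + 60) + x*(-2*d^2 + 30*d + 124) + 72
(5) = -2*t^3 + t^2*(39 - 9*x) + t*(17*x^2 + 13*x - 154) - 6*x^3 - 52*x^2 + 154*x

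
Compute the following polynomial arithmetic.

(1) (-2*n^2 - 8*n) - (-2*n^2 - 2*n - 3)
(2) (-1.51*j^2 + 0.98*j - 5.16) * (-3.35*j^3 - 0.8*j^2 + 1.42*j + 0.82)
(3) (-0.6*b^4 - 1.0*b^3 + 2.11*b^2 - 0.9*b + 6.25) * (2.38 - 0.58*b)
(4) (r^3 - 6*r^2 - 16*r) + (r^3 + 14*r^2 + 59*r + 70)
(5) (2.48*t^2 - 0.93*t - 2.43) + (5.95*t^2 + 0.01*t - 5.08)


(1) = 3 - 6*n
(2) = 5.0585*j^5 - 2.075*j^4 + 14.3578*j^3 + 4.2814*j^2 - 6.5236*j - 4.2312
(3) = 0.348*b^5 - 0.848*b^4 - 3.6038*b^3 + 5.5438*b^2 - 5.767*b + 14.875
(4) = 2*r^3 + 8*r^2 + 43*r + 70
(5) = 8.43*t^2 - 0.92*t - 7.51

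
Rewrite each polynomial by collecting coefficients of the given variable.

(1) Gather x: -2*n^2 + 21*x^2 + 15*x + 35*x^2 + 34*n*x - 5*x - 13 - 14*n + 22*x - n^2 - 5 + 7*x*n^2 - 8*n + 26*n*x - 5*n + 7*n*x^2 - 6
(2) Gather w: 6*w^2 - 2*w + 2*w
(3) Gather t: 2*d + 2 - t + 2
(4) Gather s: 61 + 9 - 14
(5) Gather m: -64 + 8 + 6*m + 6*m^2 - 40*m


(1) = -3*n^2 - 27*n + x^2*(7*n + 56) + x*(7*n^2 + 60*n + 32) - 24
(2) = 6*w^2
(3) = 2*d - t + 4
(4) = 56
(5) = 6*m^2 - 34*m - 56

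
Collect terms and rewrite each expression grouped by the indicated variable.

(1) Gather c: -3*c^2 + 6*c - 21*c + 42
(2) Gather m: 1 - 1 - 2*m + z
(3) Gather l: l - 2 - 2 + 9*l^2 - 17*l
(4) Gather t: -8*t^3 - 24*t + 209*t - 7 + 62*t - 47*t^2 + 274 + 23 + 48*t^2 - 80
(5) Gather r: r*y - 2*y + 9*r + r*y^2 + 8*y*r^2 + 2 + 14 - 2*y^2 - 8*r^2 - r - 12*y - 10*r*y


(1) = -3*c^2 - 15*c + 42
(2) = -2*m + z
(3) = 9*l^2 - 16*l - 4
(4) = -8*t^3 + t^2 + 247*t + 210
(5) = r^2*(8*y - 8) + r*(y^2 - 9*y + 8) - 2*y^2 - 14*y + 16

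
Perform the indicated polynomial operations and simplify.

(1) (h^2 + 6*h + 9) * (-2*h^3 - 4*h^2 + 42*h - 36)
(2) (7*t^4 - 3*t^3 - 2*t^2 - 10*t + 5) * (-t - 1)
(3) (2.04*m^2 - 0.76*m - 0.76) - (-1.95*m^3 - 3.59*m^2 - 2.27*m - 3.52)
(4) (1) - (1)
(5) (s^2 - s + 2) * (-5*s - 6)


(1) = -2*h^5 - 16*h^4 + 180*h^2 + 162*h - 324
(2) = -7*t^5 - 4*t^4 + 5*t^3 + 12*t^2 + 5*t - 5
(3) = 1.95*m^3 + 5.63*m^2 + 1.51*m + 2.76
(4) = 0
(5) = -5*s^3 - s^2 - 4*s - 12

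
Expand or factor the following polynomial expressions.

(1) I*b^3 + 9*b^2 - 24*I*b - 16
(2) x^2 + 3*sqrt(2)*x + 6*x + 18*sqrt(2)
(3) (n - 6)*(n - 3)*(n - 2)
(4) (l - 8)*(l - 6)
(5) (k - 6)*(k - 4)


(1) = (b - 4*I)^2*(I*b + 1)
(2) = (x + 6)*(x + 3*sqrt(2))
(3) = n^3 - 11*n^2 + 36*n - 36
(4) = l^2 - 14*l + 48
(5) = k^2 - 10*k + 24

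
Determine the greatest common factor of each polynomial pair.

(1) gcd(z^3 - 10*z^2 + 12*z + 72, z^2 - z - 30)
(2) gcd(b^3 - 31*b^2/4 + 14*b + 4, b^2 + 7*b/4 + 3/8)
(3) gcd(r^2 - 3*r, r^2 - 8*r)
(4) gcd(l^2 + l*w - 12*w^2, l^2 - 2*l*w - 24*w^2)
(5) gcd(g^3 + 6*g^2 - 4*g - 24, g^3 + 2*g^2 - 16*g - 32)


(1) = z - 6
(2) = gcd((b - 4)^2*(b + 1/4), (b + 1/4)*(b + 3/2)) = b + 1/4
(3) = gcd(r*(r - 3), r*(r - 8)) = r
(4) = gcd((l - 3*w)*(l + 4*w), (l - 6*w)*(l + 4*w)) = l + 4*w
(5) = gcd((g - 2)*(g + 2)*(g + 6), (g - 4)*(g + 2)*(g + 4)) = g + 2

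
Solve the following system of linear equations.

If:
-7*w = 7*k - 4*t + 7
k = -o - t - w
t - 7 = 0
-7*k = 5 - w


Then:
k = -1/4
o = -10
t = 7
w = 13/4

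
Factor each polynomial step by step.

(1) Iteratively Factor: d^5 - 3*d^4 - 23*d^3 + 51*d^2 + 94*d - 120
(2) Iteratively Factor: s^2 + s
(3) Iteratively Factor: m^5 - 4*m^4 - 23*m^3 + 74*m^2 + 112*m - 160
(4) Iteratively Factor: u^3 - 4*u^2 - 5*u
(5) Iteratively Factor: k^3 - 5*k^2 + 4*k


(1) = (d + 2)*(d^4 - 5*d^3 - 13*d^2 + 77*d - 60) = (d + 2)*(d + 4)*(d^3 - 9*d^2 + 23*d - 15) = (d - 1)*(d + 2)*(d + 4)*(d^2 - 8*d + 15) = (d - 3)*(d - 1)*(d + 2)*(d + 4)*(d - 5)
(2) = (s + 1)*(s)
(3) = (m - 4)*(m^4 - 23*m^2 - 18*m + 40) = (m - 4)*(m + 2)*(m^3 - 2*m^2 - 19*m + 20) = (m - 4)*(m - 1)*(m + 2)*(m^2 - m - 20) = (m - 4)*(m - 1)*(m + 2)*(m + 4)*(m - 5)
(4) = (u)*(u^2 - 4*u - 5) = u*(u - 5)*(u + 1)
(5) = (k)*(k^2 - 5*k + 4) = k*(k - 1)*(k - 4)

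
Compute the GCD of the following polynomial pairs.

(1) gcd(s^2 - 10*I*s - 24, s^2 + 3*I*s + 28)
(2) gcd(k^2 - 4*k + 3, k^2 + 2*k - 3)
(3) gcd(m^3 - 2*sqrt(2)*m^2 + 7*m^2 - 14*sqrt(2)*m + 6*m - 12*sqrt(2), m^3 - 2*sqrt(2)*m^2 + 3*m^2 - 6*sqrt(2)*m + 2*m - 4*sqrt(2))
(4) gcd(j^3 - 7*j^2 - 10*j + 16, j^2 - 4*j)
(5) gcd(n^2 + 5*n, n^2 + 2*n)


(1) = s - 4*I
(2) = gcd((k - 3)*(k - 1), (k - 1)*(k + 3)) = k - 1
(3) = gcd((m + 1)*(m + 6)*(m - 2*sqrt(2)), (m + 1)*(m + 2)*(m - 2*sqrt(2))) = m^2 + m*(1 - 2*sqrt(2)) - 2*sqrt(2)
(4) = gcd((j - 8)*(j - 1)*(j + 2), j*(j - 4)) = 1
(5) = n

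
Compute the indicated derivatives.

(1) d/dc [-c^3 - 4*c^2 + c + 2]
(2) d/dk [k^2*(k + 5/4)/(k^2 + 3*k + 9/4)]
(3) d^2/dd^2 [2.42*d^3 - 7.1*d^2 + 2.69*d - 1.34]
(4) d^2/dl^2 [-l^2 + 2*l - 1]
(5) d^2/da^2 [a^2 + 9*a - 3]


(1) = -3*c^2 - 8*c + 1
(2) = 2*k*(4*k^2 + 18*k + 15)/(8*k^3 + 36*k^2 + 54*k + 27)
(3) = 14.52*d - 14.2
(4) = -2
(5) = 2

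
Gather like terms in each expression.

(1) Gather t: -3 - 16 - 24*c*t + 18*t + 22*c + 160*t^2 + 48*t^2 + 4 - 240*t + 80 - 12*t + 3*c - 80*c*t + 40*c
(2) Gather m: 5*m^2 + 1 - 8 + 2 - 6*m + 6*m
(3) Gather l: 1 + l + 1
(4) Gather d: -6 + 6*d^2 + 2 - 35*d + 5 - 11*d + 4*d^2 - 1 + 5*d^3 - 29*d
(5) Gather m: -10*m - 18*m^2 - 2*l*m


(1) = 65*c + 208*t^2 + t*(-104*c - 234) + 65
(2) = 5*m^2 - 5
(3) = l + 2
(4) = 5*d^3 + 10*d^2 - 75*d
(5) = -18*m^2 + m*(-2*l - 10)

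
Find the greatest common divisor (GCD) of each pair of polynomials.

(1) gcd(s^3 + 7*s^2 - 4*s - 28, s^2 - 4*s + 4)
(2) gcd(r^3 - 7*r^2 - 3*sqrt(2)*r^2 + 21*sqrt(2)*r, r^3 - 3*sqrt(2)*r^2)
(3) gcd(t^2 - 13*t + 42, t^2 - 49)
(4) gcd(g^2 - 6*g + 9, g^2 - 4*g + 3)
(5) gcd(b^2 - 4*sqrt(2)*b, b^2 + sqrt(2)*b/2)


(1) = gcd((s - 2)*(s + 2)*(s + 7), (s - 2)^2) = s - 2
(2) = r^2 - 3*sqrt(2)*r
(3) = gcd((t - 7)*(t - 6), (t - 7)*(t + 7)) = t - 7
(4) = gcd((g - 3)^2, (g - 3)*(g - 1)) = g - 3
(5) = b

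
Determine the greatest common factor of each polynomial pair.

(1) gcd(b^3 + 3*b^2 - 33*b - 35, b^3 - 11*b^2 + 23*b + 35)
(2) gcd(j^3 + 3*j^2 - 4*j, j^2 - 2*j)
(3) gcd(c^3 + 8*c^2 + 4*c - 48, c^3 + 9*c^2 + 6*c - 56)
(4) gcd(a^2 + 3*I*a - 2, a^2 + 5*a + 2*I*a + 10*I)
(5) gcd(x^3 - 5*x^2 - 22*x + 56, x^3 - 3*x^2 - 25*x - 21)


(1) = gcd((b - 5)*(b + 1)*(b + 7), (b - 7)*(b - 5)*(b + 1)) = b^2 - 4*b - 5
(2) = gcd(j*(j - 1)*(j + 4), j*(j - 2)) = j
(3) = gcd((c - 2)*(c + 4)*(c + 6), (c - 2)*(c + 4)*(c + 7)) = c^2 + 2*c - 8
(4) = gcd((a + I)*(a + 2*I), (a + 5)*(a + 2*I)) = a + 2*I
(5) = x - 7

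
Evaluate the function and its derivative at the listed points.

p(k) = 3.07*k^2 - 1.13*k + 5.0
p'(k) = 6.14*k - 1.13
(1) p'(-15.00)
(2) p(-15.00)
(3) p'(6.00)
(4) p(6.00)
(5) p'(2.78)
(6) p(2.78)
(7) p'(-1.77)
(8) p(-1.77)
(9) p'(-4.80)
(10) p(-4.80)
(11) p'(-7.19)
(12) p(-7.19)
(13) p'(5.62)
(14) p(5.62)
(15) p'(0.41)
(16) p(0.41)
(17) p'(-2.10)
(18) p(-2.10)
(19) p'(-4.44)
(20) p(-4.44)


(1) = -93.23
(2) = 712.70
(3) = 35.71
(4) = 108.74
(5) = 15.94
(6) = 25.58
(7) = -12.00
(8) = 16.62
(9) = -30.60
(10) = 81.16
(11) = -45.28
(12) = 171.83
(13) = 33.38
(14) = 95.61
(15) = 1.39
(16) = 5.05
(17) = -14.02
(18) = 20.91
(19) = -28.39
(20) = 70.54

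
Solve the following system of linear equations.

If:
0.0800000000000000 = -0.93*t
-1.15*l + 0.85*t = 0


Then:
l = -0.06
t = -0.09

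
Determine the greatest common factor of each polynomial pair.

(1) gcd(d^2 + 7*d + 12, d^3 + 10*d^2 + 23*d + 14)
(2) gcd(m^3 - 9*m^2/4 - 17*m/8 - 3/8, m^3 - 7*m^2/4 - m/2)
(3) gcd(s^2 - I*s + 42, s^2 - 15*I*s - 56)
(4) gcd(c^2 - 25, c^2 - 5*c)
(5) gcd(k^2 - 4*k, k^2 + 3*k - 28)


(1) = gcd((d + 3)*(d + 4), (d + 1)*(d + 2)*(d + 7)) = 1
(2) = gcd((m - 3)*(m + 1/4)*(m + 1/2), m*(m - 2)*(m + 1/4)) = m + 1/4
(3) = s - 7*I
(4) = c - 5
(5) = k - 4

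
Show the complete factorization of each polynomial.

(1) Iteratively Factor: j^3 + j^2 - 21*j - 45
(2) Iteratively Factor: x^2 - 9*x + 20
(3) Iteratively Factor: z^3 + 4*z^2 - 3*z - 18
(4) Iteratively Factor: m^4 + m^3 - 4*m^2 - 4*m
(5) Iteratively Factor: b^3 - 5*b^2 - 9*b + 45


(1) = (j + 3)*(j^2 - 2*j - 15) = (j + 3)^2*(j - 5)
(2) = (x - 5)*(x - 4)
(3) = (z + 3)*(z^2 + z - 6) = (z - 2)*(z + 3)*(z + 3)
(4) = (m + 2)*(m^3 - m^2 - 2*m) = m*(m + 2)*(m^2 - m - 2) = m*(m + 1)*(m + 2)*(m - 2)
(5) = (b - 3)*(b^2 - 2*b - 15) = (b - 3)*(b + 3)*(b - 5)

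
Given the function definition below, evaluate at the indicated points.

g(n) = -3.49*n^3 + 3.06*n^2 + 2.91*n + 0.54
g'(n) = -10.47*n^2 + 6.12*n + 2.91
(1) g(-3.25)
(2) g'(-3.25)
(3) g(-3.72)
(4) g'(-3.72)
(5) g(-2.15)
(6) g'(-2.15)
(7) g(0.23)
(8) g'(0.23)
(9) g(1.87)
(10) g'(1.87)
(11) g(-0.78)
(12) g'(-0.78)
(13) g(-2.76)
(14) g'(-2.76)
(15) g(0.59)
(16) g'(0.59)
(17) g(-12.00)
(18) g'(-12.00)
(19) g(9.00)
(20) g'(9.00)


(1) = 143.21
(2) = -127.57
(3) = 211.72
(4) = -164.74
(5) = 43.11
(6) = -58.65
(7) = 1.33
(8) = 3.76
(9) = -6.14
(10) = -22.26
(11) = 1.79
(12) = -8.23
(13) = 89.19
(14) = -93.74
(15) = 2.61
(16) = 2.88
(17) = 6436.98
(18) = -1578.21
(19) = -2269.62
(20) = -790.08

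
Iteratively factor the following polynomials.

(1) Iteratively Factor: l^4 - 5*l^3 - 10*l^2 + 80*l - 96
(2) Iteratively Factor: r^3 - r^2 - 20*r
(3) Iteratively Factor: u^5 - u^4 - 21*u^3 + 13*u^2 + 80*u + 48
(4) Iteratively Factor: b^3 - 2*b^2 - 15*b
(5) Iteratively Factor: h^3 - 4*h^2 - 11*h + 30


(1) = (l - 2)*(l^3 - 3*l^2 - 16*l + 48) = (l - 4)*(l - 2)*(l^2 + l - 12) = (l - 4)*(l - 3)*(l - 2)*(l + 4)
(2) = (r + 4)*(r^2 - 5*r) = r*(r + 4)*(r - 5)
(3) = (u - 4)*(u^4 + 3*u^3 - 9*u^2 - 23*u - 12) = (u - 4)*(u + 1)*(u^3 + 2*u^2 - 11*u - 12) = (u - 4)*(u + 1)^2*(u^2 + u - 12) = (u - 4)*(u - 3)*(u + 1)^2*(u + 4)
(4) = (b)*(b^2 - 2*b - 15) = b*(b + 3)*(b - 5)
(5) = (h + 3)*(h^2 - 7*h + 10) = (h - 2)*(h + 3)*(h - 5)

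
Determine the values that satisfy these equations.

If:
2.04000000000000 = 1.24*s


Then:
s = 1.65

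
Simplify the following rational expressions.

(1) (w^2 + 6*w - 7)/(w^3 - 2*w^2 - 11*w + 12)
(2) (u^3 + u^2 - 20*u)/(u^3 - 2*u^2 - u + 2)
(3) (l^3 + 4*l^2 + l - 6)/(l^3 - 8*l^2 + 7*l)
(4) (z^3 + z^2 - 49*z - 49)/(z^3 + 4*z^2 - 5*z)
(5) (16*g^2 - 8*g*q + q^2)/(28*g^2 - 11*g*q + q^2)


(1) = (w + 7)/(w^2 - w - 12)
(2) = (u^3 + u^2 - 20*u)/(u^3 - 2*u^2 - u + 2)
(3) = (l^2 + 5*l + 6)/(l^2 - 7*l)
(4) = (z^3 + z^2 - 49*z - 49)/(z^3 + 4*z^2 - 5*z)
(5) = (-4*g + q)/(-7*g + q)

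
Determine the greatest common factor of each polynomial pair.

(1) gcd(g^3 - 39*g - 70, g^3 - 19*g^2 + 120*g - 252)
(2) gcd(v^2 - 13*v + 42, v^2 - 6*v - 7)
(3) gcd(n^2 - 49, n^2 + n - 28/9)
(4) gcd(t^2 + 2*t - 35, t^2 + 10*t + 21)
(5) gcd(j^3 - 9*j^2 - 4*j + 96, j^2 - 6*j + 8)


(1) = g - 7
(2) = v - 7
(3) = 1
(4) = t + 7
(5) = gcd((j - 8)*(j - 4)*(j + 3), (j - 4)*(j - 2)) = j - 4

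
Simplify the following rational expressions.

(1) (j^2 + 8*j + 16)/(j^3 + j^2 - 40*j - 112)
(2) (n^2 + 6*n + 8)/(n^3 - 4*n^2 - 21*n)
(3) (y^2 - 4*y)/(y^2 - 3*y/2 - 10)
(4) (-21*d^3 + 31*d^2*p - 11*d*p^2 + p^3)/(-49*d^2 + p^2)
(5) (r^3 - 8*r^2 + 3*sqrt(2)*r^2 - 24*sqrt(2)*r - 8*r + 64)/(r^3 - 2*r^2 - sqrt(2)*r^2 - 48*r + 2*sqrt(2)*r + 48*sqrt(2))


(1) = 1/(j - 7)
(2) = (n^2 + 6*n + 8)/(n^3 - 4*n^2 - 21*n)
(3) = 2*y/(2*y + 5)
(4) = (3*d^2 - 4*d*p + p^2)/(7*d + p)
(5) = (r + 4*sqrt(2))/(r + 6)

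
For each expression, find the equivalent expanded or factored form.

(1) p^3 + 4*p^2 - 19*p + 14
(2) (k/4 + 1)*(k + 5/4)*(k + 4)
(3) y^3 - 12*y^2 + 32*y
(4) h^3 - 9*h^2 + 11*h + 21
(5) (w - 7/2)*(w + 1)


(1) = (p - 2)*(p - 1)*(p + 7)
(2) = k^3/4 + 37*k^2/16 + 13*k/2 + 5
(3) = y*(y - 8)*(y - 4)
(4) = (h - 7)*(h - 3)*(h + 1)
(5) = w^2 - 5*w/2 - 7/2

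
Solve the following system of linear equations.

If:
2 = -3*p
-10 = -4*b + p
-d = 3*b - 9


Then:
b = 7/3
d = 2
p = -2/3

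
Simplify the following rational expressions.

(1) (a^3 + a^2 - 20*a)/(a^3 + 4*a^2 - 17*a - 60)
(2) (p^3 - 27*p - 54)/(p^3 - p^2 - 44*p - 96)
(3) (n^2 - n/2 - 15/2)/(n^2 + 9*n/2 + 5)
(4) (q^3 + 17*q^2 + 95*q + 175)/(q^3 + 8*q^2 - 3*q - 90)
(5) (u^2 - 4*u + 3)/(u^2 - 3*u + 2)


(1) = a/(a + 3)
(2) = (p^2 - 3*p - 18)/(p^2 - 4*p - 32)
(3) = (n - 3)/(n + 2)
(4) = (q^2 + 12*q + 35)/(q^2 + 3*q - 18)
(5) = (u - 3)/(u - 2)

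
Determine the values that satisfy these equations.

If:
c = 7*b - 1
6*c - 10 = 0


Then:
b = 8/21
c = 5/3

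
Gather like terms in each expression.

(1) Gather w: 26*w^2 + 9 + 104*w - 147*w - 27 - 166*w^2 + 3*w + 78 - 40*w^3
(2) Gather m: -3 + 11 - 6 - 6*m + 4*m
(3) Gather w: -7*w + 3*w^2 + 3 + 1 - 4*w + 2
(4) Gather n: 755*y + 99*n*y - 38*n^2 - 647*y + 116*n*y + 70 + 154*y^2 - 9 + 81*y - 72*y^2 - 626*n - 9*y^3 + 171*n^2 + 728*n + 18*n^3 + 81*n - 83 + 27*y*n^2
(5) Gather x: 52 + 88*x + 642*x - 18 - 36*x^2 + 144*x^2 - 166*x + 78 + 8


(1) = -40*w^3 - 140*w^2 - 40*w + 60
(2) = 2 - 2*m
(3) = 3*w^2 - 11*w + 6
(4) = 18*n^3 + n^2*(27*y + 133) + n*(215*y + 183) - 9*y^3 + 82*y^2 + 189*y - 22
(5) = 108*x^2 + 564*x + 120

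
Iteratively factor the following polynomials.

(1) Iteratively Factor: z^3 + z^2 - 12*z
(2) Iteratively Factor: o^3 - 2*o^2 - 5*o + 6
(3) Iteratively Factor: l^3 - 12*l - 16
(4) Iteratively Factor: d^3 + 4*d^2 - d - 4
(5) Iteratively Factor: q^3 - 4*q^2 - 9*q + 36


(1) = (z - 3)*(z^2 + 4*z) = z*(z - 3)*(z + 4)
(2) = (o + 2)*(o^2 - 4*o + 3) = (o - 1)*(o + 2)*(o - 3)
(3) = (l + 2)*(l^2 - 2*l - 8) = (l + 2)^2*(l - 4)
(4) = (d - 1)*(d^2 + 5*d + 4) = (d - 1)*(d + 1)*(d + 4)
(5) = (q - 3)*(q^2 - q - 12) = (q - 3)*(q + 3)*(q - 4)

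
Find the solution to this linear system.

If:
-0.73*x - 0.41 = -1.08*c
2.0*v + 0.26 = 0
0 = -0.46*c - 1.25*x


Then:
c = 0.30
v = -0.13
x = -0.11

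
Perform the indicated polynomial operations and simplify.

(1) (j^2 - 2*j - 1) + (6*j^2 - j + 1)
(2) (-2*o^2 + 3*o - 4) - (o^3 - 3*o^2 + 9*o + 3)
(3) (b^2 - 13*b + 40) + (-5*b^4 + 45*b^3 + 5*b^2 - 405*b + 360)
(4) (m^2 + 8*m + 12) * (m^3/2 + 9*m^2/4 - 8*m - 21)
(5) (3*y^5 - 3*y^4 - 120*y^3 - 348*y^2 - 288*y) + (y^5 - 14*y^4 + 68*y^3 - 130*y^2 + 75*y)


(1) = 7*j^2 - 3*j
(2) = -o^3 + o^2 - 6*o - 7
(3) = -5*b^4 + 45*b^3 + 6*b^2 - 418*b + 400
(4) = m^5/2 + 25*m^4/4 + 16*m^3 - 58*m^2 - 264*m - 252
(5) = 4*y^5 - 17*y^4 - 52*y^3 - 478*y^2 - 213*y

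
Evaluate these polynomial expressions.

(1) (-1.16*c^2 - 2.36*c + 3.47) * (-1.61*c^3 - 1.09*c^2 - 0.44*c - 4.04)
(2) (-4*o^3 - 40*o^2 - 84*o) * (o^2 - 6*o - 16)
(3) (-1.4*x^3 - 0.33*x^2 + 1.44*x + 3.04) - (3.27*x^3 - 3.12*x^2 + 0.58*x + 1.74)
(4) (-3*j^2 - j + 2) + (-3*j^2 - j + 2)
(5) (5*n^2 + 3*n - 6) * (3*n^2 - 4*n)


(1) = 1.8676*c^5 + 5.064*c^4 - 2.5039*c^3 + 1.9425*c^2 + 8.0076*c - 14.0188
(2) = -4*o^5 - 16*o^4 + 220*o^3 + 1144*o^2 + 1344*o
(3) = -4.67*x^3 + 2.79*x^2 + 0.86*x + 1.3
(4) = -6*j^2 - 2*j + 4
(5) = 15*n^4 - 11*n^3 - 30*n^2 + 24*n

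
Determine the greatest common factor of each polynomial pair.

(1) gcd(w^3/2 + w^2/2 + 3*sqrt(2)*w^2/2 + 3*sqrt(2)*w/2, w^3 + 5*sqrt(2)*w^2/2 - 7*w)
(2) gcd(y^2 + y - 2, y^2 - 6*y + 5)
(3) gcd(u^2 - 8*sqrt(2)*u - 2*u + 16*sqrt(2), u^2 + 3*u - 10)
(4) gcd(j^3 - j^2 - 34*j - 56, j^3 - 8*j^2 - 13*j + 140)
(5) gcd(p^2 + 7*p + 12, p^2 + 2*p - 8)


(1) = w
(2) = y - 1
(3) = u - 2
(4) = gcd((j - 7)*(j + 2)*(j + 4), (j - 7)*(j - 5)*(j + 4)) = j^2 - 3*j - 28
(5) = p + 4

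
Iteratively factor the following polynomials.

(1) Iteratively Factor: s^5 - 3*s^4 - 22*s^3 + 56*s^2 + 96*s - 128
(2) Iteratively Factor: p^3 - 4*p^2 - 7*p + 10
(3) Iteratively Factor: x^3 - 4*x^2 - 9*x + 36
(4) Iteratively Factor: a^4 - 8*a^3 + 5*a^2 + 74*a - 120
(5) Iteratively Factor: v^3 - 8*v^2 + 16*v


(1) = (s - 1)*(s^4 - 2*s^3 - 24*s^2 + 32*s + 128) = (s - 1)*(s + 4)*(s^3 - 6*s^2 + 32) = (s - 1)*(s + 2)*(s + 4)*(s^2 - 8*s + 16) = (s - 4)*(s - 1)*(s + 2)*(s + 4)*(s - 4)
(2) = (p - 5)*(p^2 + p - 2) = (p - 5)*(p - 1)*(p + 2)
(3) = (x + 3)*(x^2 - 7*x + 12) = (x - 3)*(x + 3)*(x - 4)
(4) = (a + 3)*(a^3 - 11*a^2 + 38*a - 40) = (a - 5)*(a + 3)*(a^2 - 6*a + 8) = (a - 5)*(a - 2)*(a + 3)*(a - 4)
(5) = (v)*(v^2 - 8*v + 16) = v*(v - 4)*(v - 4)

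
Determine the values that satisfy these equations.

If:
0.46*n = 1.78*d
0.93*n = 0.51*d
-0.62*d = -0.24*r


Then:
d = 0.00
n = 0.00
r = 0.00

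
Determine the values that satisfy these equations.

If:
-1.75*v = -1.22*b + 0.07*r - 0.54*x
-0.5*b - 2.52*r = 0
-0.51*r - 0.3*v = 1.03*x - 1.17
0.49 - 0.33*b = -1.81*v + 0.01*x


Then:
b = -1.19
r = 0.24
v = -0.48
x = 1.16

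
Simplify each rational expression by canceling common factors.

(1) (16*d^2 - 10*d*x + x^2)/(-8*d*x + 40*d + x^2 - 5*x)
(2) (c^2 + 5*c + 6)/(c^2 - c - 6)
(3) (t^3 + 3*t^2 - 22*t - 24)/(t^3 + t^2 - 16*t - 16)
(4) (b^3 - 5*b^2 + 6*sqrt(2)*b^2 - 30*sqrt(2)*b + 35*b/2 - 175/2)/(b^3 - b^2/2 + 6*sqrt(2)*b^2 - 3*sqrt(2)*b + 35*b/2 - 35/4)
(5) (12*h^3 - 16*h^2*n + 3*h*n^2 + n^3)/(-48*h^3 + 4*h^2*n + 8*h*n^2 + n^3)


(1) = (-2*d + x)/(x - 5)
(2) = (c + 3)/(c - 3)
(3) = (t + 6)/(t + 4)
(4) = (8*b - 40)/(8*b - 4)
(5) = (-h + n)/(4*h + n)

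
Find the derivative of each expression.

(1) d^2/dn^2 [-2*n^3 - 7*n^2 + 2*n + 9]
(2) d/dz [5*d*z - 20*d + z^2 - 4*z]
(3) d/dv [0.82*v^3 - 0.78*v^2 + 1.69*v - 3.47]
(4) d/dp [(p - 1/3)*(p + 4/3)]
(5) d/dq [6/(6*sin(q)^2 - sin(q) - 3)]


(1) = -12*n - 14
(2) = 5*d + 2*z - 4
(3) = 2.46*v^2 - 1.56*v + 1.69
(4) = 2*p + 1
(5) = 6*(1 - 12*sin(q))*cos(q)/(sin(q) + 3*cos(2*q))^2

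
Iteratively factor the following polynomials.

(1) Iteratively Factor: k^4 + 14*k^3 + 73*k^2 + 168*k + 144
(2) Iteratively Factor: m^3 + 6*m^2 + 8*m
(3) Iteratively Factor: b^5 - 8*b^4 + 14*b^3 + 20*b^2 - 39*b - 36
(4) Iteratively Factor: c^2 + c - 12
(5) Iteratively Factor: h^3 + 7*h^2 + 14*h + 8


(1) = (k + 3)*(k^3 + 11*k^2 + 40*k + 48) = (k + 3)^2*(k^2 + 8*k + 16) = (k + 3)^2*(k + 4)*(k + 4)
(2) = (m + 2)*(m^2 + 4*m) = (m + 2)*(m + 4)*(m)
(3) = (b - 3)*(b^4 - 5*b^3 - b^2 + 17*b + 12) = (b - 3)^2*(b^3 - 2*b^2 - 7*b - 4) = (b - 3)^2*(b + 1)*(b^2 - 3*b - 4) = (b - 3)^2*(b + 1)^2*(b - 4)
(4) = (c + 4)*(c - 3)
(5) = (h + 1)*(h^2 + 6*h + 8) = (h + 1)*(h + 4)*(h + 2)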